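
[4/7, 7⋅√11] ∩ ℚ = ℚ ∩ [4/7, 7⋅√11]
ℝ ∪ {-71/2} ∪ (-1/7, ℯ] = (-∞, ∞)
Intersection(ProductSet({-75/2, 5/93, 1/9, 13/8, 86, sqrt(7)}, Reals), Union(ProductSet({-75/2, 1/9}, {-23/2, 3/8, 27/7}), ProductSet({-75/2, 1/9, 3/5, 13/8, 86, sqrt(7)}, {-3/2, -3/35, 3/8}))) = Union(ProductSet({-75/2, 1/9}, {-23/2, 3/8, 27/7}), ProductSet({-75/2, 1/9, 13/8, 86, sqrt(7)}, {-3/2, -3/35, 3/8}))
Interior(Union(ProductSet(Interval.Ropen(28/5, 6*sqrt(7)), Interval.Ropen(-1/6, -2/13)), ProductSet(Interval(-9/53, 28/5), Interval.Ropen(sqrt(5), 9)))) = Union(ProductSet(Interval.open(-9/53, 28/5), Interval.open(sqrt(5), 9)), ProductSet(Interval.open(28/5, 6*sqrt(7)), Interval.open(-1/6, -2/13)))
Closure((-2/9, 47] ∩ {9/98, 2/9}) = {9/98, 2/9}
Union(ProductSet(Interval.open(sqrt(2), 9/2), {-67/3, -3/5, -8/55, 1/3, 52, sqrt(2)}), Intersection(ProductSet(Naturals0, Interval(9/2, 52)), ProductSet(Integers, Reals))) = Union(ProductSet(Interval.open(sqrt(2), 9/2), {-67/3, -3/5, -8/55, 1/3, 52, sqrt(2)}), ProductSet(Naturals0, Interval(9/2, 52)))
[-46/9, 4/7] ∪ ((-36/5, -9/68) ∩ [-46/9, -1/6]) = [-46/9, 4/7]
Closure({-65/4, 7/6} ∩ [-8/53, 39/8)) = {7/6}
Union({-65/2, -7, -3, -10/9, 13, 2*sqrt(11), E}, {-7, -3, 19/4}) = {-65/2, -7, -3, -10/9, 19/4, 13, 2*sqrt(11), E}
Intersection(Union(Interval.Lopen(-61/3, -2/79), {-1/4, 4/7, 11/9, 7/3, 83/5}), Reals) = Union({4/7, 11/9, 7/3, 83/5}, Interval.Lopen(-61/3, -2/79))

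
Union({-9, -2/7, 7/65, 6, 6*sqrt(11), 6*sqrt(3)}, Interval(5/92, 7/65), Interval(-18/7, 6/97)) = Union({-9, 6, 6*sqrt(11), 6*sqrt(3)}, Interval(-18/7, 7/65))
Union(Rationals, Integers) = Rationals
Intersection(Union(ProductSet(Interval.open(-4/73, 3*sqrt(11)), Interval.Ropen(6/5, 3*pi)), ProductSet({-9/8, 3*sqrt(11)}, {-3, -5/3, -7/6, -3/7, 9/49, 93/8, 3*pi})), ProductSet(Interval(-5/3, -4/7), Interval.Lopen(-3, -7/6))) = ProductSet({-9/8}, {-5/3, -7/6})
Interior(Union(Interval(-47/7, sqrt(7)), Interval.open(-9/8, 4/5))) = Interval.open(-47/7, sqrt(7))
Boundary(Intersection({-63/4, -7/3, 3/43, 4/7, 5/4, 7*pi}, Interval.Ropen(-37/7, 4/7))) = {-7/3, 3/43}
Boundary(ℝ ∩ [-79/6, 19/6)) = {-79/6, 19/6}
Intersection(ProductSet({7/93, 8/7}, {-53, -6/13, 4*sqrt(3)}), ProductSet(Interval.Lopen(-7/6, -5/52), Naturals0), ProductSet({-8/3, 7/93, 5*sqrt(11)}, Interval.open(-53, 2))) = EmptySet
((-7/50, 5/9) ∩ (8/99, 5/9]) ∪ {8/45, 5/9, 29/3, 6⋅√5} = (8/99, 5/9] ∪ {29/3, 6⋅√5}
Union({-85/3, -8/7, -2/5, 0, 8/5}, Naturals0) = Union({-85/3, -8/7, -2/5, 8/5}, Naturals0)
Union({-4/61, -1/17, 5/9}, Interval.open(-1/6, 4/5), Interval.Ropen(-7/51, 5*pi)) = Interval.open(-1/6, 5*pi)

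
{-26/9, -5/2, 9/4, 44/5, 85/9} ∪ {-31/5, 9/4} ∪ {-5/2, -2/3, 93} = {-31/5, -26/9, -5/2, -2/3, 9/4, 44/5, 85/9, 93}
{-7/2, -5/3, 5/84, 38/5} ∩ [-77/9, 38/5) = {-7/2, -5/3, 5/84}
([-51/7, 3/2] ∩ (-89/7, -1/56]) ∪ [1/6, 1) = [-51/7, -1/56] ∪ [1/6, 1)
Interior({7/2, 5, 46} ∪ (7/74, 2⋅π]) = (7/74, 2⋅π)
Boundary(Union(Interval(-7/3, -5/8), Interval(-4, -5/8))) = {-4, -5/8}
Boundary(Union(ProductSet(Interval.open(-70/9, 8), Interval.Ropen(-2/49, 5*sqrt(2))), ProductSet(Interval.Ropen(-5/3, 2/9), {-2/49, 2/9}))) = Union(ProductSet({-70/9, 8}, Interval(-2/49, 5*sqrt(2))), ProductSet(Interval(-70/9, 8), {-2/49, 5*sqrt(2)}))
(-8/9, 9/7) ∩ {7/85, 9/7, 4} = {7/85}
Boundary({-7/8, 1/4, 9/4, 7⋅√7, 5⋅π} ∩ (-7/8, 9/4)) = {1/4}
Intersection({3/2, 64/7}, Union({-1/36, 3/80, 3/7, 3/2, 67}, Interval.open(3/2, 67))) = {3/2, 64/7}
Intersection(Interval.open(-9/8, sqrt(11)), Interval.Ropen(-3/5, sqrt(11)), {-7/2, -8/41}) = {-8/41}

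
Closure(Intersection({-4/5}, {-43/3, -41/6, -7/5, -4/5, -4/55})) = {-4/5}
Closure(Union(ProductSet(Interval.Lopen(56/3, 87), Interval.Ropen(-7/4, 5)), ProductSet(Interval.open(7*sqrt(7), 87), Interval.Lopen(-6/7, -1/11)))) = Union(ProductSet({87}, Interval(-7/4, 5)), ProductSet({56/3, 87}, Union(Interval(-7/4, -6/7), Interval(-1/11, 5))), ProductSet({87, 7*sqrt(7)}, Interval(-6/7, -1/11)), ProductSet(Interval(56/3, 87), {-7/4, 5}), ProductSet(Interval.Lopen(56/3, 87), Interval.Ropen(-7/4, 5)), ProductSet(Interval.open(7*sqrt(7), 87), Interval.Lopen(-6/7, -1/11)), ProductSet(Union({87}, Interval(7*sqrt(7), 56/3)), {-6/7, -1/11}))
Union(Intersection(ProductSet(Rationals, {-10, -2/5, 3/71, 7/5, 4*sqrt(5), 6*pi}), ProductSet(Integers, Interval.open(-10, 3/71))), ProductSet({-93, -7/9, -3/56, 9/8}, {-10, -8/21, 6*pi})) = Union(ProductSet({-93, -7/9, -3/56, 9/8}, {-10, -8/21, 6*pi}), ProductSet(Integers, {-2/5}))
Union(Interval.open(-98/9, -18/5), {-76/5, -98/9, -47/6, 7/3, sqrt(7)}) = Union({-76/5, 7/3, sqrt(7)}, Interval.Ropen(-98/9, -18/5))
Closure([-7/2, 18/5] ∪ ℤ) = ℤ ∪ [-7/2, 18/5]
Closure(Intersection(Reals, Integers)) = Integers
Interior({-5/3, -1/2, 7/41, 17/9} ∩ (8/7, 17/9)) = ∅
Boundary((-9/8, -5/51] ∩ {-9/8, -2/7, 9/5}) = {-2/7}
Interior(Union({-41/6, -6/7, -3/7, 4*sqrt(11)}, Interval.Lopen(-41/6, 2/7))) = Interval.open(-41/6, 2/7)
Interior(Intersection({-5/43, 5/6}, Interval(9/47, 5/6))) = EmptySet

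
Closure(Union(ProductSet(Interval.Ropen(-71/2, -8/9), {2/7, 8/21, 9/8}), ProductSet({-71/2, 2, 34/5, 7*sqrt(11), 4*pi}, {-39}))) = Union(ProductSet({-71/2, 2, 34/5, 7*sqrt(11), 4*pi}, {-39}), ProductSet(Interval(-71/2, -8/9), {2/7, 8/21, 9/8}))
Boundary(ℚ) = ℝ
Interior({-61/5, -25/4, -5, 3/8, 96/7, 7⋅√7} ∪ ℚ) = ∅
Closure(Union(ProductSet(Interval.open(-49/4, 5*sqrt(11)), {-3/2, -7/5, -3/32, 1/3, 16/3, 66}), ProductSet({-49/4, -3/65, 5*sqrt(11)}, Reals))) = Union(ProductSet({-49/4, -3/65, 5*sqrt(11)}, Reals), ProductSet(Interval(-49/4, 5*sqrt(11)), {-3/2, -7/5, -3/32, 1/3, 16/3, 66}))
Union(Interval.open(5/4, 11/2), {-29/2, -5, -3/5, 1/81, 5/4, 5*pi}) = Union({-29/2, -5, -3/5, 1/81, 5*pi}, Interval.Ropen(5/4, 11/2))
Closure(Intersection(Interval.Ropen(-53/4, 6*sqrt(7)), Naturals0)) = Range(0, 16, 1)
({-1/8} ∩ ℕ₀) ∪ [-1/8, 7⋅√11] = [-1/8, 7⋅√11]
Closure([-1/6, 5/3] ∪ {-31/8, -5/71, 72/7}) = {-31/8, 72/7} ∪ [-1/6, 5/3]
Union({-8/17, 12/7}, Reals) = Reals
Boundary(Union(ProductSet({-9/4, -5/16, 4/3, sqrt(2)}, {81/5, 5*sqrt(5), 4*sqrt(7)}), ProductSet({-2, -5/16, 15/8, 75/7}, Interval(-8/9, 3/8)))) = Union(ProductSet({-9/4, -5/16, 4/3, sqrt(2)}, {81/5, 5*sqrt(5), 4*sqrt(7)}), ProductSet({-2, -5/16, 15/8, 75/7}, Interval(-8/9, 3/8)))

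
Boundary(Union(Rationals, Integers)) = Reals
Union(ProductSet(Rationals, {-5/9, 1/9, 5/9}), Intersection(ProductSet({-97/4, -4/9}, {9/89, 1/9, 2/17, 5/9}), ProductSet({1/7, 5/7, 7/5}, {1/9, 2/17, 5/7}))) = ProductSet(Rationals, {-5/9, 1/9, 5/9})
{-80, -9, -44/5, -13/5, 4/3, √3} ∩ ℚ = {-80, -9, -44/5, -13/5, 4/3}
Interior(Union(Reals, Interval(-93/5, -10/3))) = Interval(-oo, oo)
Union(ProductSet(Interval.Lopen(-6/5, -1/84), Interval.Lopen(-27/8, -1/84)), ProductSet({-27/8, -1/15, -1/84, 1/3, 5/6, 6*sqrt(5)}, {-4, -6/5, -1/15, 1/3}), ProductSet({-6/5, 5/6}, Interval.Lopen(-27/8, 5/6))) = Union(ProductSet({-6/5, 5/6}, Interval.Lopen(-27/8, 5/6)), ProductSet({-27/8, -1/15, -1/84, 1/3, 5/6, 6*sqrt(5)}, {-4, -6/5, -1/15, 1/3}), ProductSet(Interval.Lopen(-6/5, -1/84), Interval.Lopen(-27/8, -1/84)))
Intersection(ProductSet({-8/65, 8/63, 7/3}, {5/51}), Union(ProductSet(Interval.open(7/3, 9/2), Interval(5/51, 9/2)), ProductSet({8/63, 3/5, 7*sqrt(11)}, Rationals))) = ProductSet({8/63}, {5/51})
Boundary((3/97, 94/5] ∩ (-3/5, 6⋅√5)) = {3/97, 6⋅√5}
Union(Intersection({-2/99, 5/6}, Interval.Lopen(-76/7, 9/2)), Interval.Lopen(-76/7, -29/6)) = Union({-2/99, 5/6}, Interval.Lopen(-76/7, -29/6))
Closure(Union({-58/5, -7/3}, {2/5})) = {-58/5, -7/3, 2/5}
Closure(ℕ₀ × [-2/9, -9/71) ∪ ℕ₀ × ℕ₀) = ℕ₀ × ([-2/9, -9/71] ∪ ℕ₀ ∪ (ℕ₀ \ (-2/9, -9/71)))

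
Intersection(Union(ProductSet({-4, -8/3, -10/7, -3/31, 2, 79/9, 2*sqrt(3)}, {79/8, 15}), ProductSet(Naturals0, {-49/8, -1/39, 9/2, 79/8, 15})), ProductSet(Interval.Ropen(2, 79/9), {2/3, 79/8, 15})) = ProductSet(Union({2*sqrt(3)}, Range(2, 9, 1)), {79/8, 15})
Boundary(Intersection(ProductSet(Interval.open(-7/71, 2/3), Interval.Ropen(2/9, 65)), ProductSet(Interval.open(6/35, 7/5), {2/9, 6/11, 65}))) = ProductSet(Interval(6/35, 2/3), {2/9, 6/11})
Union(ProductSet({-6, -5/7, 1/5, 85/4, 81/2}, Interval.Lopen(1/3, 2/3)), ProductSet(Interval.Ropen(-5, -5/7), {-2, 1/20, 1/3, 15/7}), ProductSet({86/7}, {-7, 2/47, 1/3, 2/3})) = Union(ProductSet({86/7}, {-7, 2/47, 1/3, 2/3}), ProductSet({-6, -5/7, 1/5, 85/4, 81/2}, Interval.Lopen(1/3, 2/3)), ProductSet(Interval.Ropen(-5, -5/7), {-2, 1/20, 1/3, 15/7}))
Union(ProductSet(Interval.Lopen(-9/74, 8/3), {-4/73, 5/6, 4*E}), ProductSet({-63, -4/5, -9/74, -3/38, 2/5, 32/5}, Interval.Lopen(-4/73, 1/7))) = Union(ProductSet({-63, -4/5, -9/74, -3/38, 2/5, 32/5}, Interval.Lopen(-4/73, 1/7)), ProductSet(Interval.Lopen(-9/74, 8/3), {-4/73, 5/6, 4*E}))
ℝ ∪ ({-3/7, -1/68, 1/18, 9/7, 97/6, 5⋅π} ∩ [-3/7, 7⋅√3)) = ℝ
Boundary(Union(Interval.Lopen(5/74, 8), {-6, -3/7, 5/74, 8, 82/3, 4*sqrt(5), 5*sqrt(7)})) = {-6, -3/7, 5/74, 8, 82/3, 4*sqrt(5), 5*sqrt(7)}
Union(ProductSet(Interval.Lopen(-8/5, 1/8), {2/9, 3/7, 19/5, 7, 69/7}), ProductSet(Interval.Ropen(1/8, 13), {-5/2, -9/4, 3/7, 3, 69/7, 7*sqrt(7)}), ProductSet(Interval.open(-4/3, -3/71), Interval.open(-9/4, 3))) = Union(ProductSet(Interval.Lopen(-8/5, 1/8), {2/9, 3/7, 19/5, 7, 69/7}), ProductSet(Interval.open(-4/3, -3/71), Interval.open(-9/4, 3)), ProductSet(Interval.Ropen(1/8, 13), {-5/2, -9/4, 3/7, 3, 69/7, 7*sqrt(7)}))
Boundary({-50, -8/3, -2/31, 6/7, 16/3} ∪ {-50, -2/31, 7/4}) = {-50, -8/3, -2/31, 6/7, 7/4, 16/3}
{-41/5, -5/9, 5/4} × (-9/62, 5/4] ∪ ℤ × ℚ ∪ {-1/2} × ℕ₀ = (ℤ × ℚ) ∪ ({-1/2} × ℕ₀) ∪ ({-41/5, -5/9, 5/4} × (-9/62, 5/4])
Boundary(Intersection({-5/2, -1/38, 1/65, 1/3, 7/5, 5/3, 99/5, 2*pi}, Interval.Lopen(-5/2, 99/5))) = {-1/38, 1/65, 1/3, 7/5, 5/3, 99/5, 2*pi}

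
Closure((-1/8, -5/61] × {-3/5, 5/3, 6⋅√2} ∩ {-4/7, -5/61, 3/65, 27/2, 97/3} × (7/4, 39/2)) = {-5/61} × {6⋅√2}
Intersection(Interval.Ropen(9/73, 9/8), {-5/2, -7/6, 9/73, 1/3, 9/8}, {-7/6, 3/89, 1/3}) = {1/3}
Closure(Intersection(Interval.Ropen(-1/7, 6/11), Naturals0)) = Range(0, 1, 1)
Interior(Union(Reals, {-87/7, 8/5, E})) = Reals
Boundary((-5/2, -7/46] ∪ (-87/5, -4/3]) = {-87/5, -7/46}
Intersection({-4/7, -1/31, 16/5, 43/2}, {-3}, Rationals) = EmptySet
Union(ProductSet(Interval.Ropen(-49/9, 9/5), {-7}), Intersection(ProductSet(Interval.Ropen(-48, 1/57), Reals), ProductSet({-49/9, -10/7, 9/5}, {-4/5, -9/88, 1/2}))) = Union(ProductSet({-49/9, -10/7}, {-4/5, -9/88, 1/2}), ProductSet(Interval.Ropen(-49/9, 9/5), {-7}))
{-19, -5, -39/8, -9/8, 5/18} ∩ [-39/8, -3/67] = {-39/8, -9/8}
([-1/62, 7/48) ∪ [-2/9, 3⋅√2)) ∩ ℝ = [-2/9, 3⋅√2)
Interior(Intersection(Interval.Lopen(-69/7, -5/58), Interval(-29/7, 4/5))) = Interval.open(-29/7, -5/58)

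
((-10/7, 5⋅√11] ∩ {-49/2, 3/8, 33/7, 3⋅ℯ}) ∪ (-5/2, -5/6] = (-5/2, -5/6] ∪ {3/8, 33/7, 3⋅ℯ}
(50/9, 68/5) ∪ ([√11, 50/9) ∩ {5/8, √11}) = {√11} ∪ (50/9, 68/5)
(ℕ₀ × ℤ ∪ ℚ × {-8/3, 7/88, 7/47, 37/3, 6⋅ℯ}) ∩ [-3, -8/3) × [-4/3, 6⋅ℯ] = (ℚ ∩ [-3, -8/3)) × {7/88, 7/47, 37/3, 6⋅ℯ}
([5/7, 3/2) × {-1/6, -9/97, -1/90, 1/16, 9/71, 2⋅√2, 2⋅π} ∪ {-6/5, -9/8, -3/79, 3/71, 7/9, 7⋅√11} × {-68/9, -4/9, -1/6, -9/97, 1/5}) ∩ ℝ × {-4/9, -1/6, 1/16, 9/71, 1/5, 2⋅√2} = ([5/7, 3/2) × {-1/6, 1/16, 9/71, 2⋅√2}) ∪ ({-6/5, -9/8, -3/79, 3/71, 7/9, 7⋅√11} × {-4/9, -1/6, 1/5})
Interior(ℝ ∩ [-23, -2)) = (-23, -2)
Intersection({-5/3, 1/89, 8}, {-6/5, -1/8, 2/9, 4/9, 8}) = {8}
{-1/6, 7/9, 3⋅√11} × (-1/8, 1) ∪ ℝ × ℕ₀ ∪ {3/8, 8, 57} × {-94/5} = (ℝ × ℕ₀) ∪ ({3/8, 8, 57} × {-94/5}) ∪ ({-1/6, 7/9, 3⋅√11} × (-1/8, 1))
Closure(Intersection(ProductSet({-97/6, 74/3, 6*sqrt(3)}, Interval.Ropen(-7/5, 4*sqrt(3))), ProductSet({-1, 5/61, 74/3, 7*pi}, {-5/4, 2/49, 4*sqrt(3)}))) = ProductSet({74/3}, {-5/4, 2/49})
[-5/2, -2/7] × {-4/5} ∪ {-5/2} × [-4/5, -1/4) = ({-5/2} × [-4/5, -1/4)) ∪ ([-5/2, -2/7] × {-4/5})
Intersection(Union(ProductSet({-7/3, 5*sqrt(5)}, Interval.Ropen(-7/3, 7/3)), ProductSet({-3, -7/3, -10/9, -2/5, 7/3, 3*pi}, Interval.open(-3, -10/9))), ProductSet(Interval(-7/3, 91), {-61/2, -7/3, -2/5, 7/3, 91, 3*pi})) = Union(ProductSet({-7/3, 5*sqrt(5)}, {-7/3, -2/5}), ProductSet({-7/3, -10/9, -2/5, 7/3, 3*pi}, {-7/3}))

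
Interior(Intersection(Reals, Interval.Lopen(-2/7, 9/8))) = Interval.open(-2/7, 9/8)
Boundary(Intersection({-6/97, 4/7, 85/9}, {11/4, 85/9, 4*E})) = {85/9}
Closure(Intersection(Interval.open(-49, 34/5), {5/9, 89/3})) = {5/9}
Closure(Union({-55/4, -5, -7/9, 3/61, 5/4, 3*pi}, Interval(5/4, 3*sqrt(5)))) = Union({-55/4, -5, -7/9, 3/61, 3*pi}, Interval(5/4, 3*sqrt(5)))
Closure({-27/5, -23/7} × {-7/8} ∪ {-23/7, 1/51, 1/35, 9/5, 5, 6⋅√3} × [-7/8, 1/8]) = ({-27/5, -23/7} × {-7/8}) ∪ ({-23/7, 1/51, 1/35, 9/5, 5, 6⋅√3} × [-7/8, 1/8])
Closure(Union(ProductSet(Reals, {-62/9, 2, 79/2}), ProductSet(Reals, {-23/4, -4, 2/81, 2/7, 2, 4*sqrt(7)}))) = ProductSet(Reals, {-62/9, -23/4, -4, 2/81, 2/7, 2, 79/2, 4*sqrt(7)})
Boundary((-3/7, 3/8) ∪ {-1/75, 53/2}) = {-3/7, 3/8, 53/2}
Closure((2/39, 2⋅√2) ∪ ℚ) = ℚ ∪ (-∞, ∞)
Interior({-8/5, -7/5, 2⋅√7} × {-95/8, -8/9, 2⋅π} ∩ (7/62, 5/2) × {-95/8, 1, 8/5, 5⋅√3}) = ∅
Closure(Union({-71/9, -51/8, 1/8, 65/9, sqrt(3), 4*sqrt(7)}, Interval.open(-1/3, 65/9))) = Union({-71/9, -51/8, 4*sqrt(7)}, Interval(-1/3, 65/9))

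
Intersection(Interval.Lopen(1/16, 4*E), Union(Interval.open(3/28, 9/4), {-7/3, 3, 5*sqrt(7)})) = Union({3}, Interval.open(3/28, 9/4))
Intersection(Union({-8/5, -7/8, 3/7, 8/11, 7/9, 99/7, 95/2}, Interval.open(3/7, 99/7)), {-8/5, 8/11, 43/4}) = {-8/5, 8/11, 43/4}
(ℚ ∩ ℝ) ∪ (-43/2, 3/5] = ℚ ∪ [-43/2, 3/5]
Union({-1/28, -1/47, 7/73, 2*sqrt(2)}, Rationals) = Union({2*sqrt(2)}, Rationals)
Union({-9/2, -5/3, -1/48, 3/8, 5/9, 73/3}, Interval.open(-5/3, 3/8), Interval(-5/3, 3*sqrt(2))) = Union({-9/2, 73/3}, Interval(-5/3, 3*sqrt(2)))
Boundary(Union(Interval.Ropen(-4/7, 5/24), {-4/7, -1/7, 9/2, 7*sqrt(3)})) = {-4/7, 5/24, 9/2, 7*sqrt(3)}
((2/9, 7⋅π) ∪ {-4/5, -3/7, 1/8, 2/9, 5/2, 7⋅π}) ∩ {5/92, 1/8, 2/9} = {1/8, 2/9}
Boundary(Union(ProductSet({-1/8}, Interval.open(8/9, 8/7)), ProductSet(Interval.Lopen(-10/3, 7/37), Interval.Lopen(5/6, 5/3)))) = Union(ProductSet({-10/3, 7/37}, Interval(5/6, 5/3)), ProductSet(Interval(-10/3, 7/37), {5/6, 5/3}))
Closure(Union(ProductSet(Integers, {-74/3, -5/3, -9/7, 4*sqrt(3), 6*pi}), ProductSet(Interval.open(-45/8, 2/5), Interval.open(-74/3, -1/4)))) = Union(ProductSet({-45/8, 2/5}, Interval(-74/3, -1/4)), ProductSet(Integers, {-74/3, -5/3, -9/7, 4*sqrt(3), 6*pi}), ProductSet(Interval(-45/8, 2/5), {-74/3, -1/4}), ProductSet(Interval.open(-45/8, 2/5), Interval.open(-74/3, -1/4)))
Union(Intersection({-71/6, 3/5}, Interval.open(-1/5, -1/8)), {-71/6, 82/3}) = {-71/6, 82/3}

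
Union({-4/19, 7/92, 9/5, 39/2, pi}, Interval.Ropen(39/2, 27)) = Union({-4/19, 7/92, 9/5, pi}, Interval.Ropen(39/2, 27))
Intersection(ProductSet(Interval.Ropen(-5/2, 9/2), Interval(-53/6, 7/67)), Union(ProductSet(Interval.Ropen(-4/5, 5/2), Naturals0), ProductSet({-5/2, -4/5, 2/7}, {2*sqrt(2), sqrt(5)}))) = ProductSet(Interval.Ropen(-4/5, 5/2), Range(0, 1, 1))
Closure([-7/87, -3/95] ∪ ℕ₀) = [-7/87, -3/95] ∪ ℕ₀ ∪ (ℕ₀ \ (-7/87, -3/95))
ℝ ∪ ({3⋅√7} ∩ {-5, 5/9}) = ℝ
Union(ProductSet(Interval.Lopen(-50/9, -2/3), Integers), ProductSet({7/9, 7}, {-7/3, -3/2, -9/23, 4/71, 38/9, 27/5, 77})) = Union(ProductSet({7/9, 7}, {-7/3, -3/2, -9/23, 4/71, 38/9, 27/5, 77}), ProductSet(Interval.Lopen(-50/9, -2/3), Integers))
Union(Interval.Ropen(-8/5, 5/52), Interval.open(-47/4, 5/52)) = Interval.open(-47/4, 5/52)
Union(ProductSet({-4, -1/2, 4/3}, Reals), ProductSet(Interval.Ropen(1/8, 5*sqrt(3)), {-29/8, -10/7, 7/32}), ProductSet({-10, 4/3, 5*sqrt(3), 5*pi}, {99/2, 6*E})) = Union(ProductSet({-4, -1/2, 4/3}, Reals), ProductSet({-10, 4/3, 5*sqrt(3), 5*pi}, {99/2, 6*E}), ProductSet(Interval.Ropen(1/8, 5*sqrt(3)), {-29/8, -10/7, 7/32}))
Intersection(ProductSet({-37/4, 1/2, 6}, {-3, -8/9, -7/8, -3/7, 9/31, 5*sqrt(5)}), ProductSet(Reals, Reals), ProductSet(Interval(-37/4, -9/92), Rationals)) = ProductSet({-37/4}, {-3, -8/9, -7/8, -3/7, 9/31})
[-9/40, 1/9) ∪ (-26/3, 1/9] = (-26/3, 1/9]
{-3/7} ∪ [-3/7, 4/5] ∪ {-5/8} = {-5/8} ∪ [-3/7, 4/5]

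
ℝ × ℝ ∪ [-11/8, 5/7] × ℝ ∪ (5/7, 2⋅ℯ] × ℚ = ℝ × ℝ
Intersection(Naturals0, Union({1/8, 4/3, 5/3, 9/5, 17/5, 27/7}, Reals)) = Naturals0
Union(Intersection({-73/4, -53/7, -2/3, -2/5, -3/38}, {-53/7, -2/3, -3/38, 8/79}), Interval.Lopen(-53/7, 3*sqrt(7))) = Interval(-53/7, 3*sqrt(7))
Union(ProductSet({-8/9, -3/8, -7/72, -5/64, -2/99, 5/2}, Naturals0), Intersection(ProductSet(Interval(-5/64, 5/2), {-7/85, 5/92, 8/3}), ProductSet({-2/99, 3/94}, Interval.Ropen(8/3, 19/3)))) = Union(ProductSet({-2/99, 3/94}, {8/3}), ProductSet({-8/9, -3/8, -7/72, -5/64, -2/99, 5/2}, Naturals0))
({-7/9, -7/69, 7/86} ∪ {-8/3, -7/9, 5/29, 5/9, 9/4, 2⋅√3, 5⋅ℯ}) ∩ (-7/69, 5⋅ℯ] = {7/86, 5/29, 5/9, 9/4, 2⋅√3, 5⋅ℯ}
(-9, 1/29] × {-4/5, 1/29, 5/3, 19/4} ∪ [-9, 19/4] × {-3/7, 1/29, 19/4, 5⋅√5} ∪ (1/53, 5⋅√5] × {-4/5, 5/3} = ((-9, 1/29] × {-4/5, 1/29, 5/3, 19/4}) ∪ ((1/53, 5⋅√5] × {-4/5, 5/3}) ∪ ([-9, 19/4] × {-3/7, 1/29, 19/4, 5⋅√5})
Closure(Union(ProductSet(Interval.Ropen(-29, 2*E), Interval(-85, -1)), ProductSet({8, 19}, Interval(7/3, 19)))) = Union(ProductSet({8, 19}, Interval(7/3, 19)), ProductSet(Interval(-29, 2*E), Interval(-85, -1)))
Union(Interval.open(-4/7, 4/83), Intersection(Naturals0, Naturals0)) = Union(Interval.open(-4/7, 4/83), Naturals0)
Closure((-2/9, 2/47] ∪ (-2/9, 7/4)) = [-2/9, 7/4]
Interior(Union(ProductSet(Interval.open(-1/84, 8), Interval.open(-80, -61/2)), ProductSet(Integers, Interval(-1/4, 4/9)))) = ProductSet(Interval.open(-1/84, 8), Interval.open(-80, -61/2))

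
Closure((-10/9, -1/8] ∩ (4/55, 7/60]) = ∅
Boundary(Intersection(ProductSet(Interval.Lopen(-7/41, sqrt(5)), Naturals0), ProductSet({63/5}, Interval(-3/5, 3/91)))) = EmptySet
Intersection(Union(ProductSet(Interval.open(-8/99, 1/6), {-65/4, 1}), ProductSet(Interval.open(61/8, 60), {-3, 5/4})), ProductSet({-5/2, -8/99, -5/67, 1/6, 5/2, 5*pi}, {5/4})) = ProductSet({5*pi}, {5/4})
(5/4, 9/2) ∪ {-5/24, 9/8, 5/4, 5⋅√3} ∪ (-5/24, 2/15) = [-5/24, 2/15) ∪ {9/8, 5⋅√3} ∪ [5/4, 9/2)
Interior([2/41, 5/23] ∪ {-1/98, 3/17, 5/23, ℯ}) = (2/41, 5/23)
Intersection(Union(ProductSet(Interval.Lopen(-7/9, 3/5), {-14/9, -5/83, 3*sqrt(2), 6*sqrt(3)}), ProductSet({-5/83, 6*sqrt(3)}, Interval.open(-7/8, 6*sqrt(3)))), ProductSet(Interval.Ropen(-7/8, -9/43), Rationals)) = ProductSet(Interval.open(-7/9, -9/43), {-14/9, -5/83})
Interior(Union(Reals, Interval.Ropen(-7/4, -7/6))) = Interval(-oo, oo)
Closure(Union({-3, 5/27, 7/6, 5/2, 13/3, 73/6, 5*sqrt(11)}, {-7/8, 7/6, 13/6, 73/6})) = {-3, -7/8, 5/27, 7/6, 13/6, 5/2, 13/3, 73/6, 5*sqrt(11)}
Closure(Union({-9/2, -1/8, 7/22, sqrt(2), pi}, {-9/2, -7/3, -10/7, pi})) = {-9/2, -7/3, -10/7, -1/8, 7/22, sqrt(2), pi}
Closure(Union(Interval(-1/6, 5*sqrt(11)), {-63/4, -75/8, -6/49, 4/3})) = Union({-63/4, -75/8}, Interval(-1/6, 5*sqrt(11)))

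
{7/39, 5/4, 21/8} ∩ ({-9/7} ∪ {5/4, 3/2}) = {5/4}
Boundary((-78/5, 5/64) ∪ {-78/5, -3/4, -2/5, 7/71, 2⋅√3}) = {-78/5, 5/64, 7/71, 2⋅√3}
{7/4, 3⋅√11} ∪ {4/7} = {4/7, 7/4, 3⋅√11}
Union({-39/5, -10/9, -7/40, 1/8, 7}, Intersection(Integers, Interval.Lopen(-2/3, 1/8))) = Union({-39/5, -10/9, -7/40, 1/8, 7}, Range(0, 1, 1))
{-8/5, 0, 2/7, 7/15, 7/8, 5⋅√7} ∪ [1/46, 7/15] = {-8/5, 0, 7/8, 5⋅√7} ∪ [1/46, 7/15]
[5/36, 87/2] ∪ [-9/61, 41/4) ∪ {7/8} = [-9/61, 87/2]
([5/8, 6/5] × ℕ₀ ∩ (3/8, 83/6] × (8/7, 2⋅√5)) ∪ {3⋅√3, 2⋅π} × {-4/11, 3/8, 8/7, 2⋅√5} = ([5/8, 6/5] × {2, 3, 4}) ∪ ({3⋅√3, 2⋅π} × {-4/11, 3/8, 8/7, 2⋅√5})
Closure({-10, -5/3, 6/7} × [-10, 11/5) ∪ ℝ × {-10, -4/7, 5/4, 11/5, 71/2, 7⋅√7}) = ({-10, -5/3, 6/7} × [-10, 11/5]) ∪ (ℝ × {-10, -4/7, 5/4, 11/5, 71/2, 7⋅√7})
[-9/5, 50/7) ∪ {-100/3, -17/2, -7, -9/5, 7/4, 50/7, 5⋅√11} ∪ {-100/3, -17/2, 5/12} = {-100/3, -17/2, -7, 5⋅√11} ∪ [-9/5, 50/7]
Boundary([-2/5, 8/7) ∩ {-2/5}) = {-2/5}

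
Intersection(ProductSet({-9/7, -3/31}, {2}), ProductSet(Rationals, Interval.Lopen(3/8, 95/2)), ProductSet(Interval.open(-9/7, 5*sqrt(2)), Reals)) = ProductSet({-3/31}, {2})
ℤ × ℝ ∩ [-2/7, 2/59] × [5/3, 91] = {0} × [5/3, 91]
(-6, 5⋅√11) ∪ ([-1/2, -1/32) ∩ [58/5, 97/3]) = (-6, 5⋅√11)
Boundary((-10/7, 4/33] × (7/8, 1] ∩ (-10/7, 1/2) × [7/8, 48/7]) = ({-10/7, 4/33} × [7/8, 1]) ∪ ([-10/7, 4/33] × {7/8, 1})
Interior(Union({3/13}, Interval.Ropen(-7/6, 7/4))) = Interval.open(-7/6, 7/4)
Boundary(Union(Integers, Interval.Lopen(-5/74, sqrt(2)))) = Union(Complement(Integers, Interval.open(-5/74, sqrt(2))), {-5/74, sqrt(2)})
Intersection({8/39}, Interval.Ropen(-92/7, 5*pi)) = {8/39}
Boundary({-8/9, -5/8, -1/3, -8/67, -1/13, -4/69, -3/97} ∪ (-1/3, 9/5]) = {-8/9, -5/8, -1/3, 9/5}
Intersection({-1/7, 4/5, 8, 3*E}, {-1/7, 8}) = {-1/7, 8}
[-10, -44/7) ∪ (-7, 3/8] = [-10, 3/8]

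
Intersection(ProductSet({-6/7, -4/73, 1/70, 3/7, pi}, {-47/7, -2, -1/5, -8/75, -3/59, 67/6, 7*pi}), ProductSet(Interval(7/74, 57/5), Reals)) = ProductSet({3/7, pi}, {-47/7, -2, -1/5, -8/75, -3/59, 67/6, 7*pi})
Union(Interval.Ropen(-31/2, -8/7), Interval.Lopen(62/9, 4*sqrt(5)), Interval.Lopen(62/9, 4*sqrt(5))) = Union(Interval.Ropen(-31/2, -8/7), Interval.Lopen(62/9, 4*sqrt(5)))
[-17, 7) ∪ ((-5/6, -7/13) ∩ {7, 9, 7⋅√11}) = [-17, 7)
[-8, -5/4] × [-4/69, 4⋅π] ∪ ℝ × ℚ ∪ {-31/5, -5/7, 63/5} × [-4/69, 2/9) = (ℝ × ℚ) ∪ ({-31/5, -5/7, 63/5} × [-4/69, 2/9)) ∪ ([-8, -5/4] × [-4/69, 4⋅π])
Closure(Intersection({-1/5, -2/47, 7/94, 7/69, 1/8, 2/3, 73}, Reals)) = {-1/5, -2/47, 7/94, 7/69, 1/8, 2/3, 73}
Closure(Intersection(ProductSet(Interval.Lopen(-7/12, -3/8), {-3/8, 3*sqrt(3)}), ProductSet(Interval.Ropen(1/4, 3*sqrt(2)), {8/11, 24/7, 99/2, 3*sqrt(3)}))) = EmptySet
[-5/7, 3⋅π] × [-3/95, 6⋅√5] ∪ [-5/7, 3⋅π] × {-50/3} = [-5/7, 3⋅π] × ({-50/3} ∪ [-3/95, 6⋅√5])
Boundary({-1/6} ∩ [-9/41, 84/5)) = {-1/6}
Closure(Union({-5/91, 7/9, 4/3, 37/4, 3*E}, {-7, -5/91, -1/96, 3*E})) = {-7, -5/91, -1/96, 7/9, 4/3, 37/4, 3*E}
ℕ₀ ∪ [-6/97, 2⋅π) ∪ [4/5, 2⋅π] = [-6/97, 2⋅π] ∪ ℕ₀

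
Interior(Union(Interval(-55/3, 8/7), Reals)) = Interval(-oo, oo)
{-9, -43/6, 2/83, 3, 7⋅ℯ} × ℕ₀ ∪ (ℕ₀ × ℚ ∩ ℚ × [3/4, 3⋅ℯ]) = ({-9, -43/6, 2/83, 3, 7⋅ℯ} × ℕ₀) ∪ (ℕ₀ × (ℚ ∩ [3/4, 3⋅ℯ]))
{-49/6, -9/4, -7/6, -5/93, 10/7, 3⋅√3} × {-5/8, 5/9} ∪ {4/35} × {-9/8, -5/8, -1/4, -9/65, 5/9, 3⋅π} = ({4/35} × {-9/8, -5/8, -1/4, -9/65, 5/9, 3⋅π}) ∪ ({-49/6, -9/4, -7/6, -5/93, 10/7, 3⋅√3} × {-5/8, 5/9})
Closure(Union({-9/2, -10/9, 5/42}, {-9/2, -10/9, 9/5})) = {-9/2, -10/9, 5/42, 9/5}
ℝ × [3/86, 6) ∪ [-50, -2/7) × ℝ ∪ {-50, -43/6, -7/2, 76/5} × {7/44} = ([-50, -2/7) × ℝ) ∪ (ℝ × [3/86, 6))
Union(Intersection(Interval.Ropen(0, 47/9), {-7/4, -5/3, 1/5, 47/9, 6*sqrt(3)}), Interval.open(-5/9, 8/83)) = Union({1/5}, Interval.open(-5/9, 8/83))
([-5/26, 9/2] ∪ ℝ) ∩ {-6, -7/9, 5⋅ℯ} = {-6, -7/9, 5⋅ℯ}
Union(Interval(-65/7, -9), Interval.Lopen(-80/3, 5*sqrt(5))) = Interval.Lopen(-80/3, 5*sqrt(5))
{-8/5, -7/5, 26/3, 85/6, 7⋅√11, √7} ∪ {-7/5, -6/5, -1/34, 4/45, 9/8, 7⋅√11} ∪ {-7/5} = {-8/5, -7/5, -6/5, -1/34, 4/45, 9/8, 26/3, 85/6, 7⋅√11, √7}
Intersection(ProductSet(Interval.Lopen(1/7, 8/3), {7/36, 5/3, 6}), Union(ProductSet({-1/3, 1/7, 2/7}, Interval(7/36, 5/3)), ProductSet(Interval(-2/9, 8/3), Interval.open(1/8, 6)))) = ProductSet(Interval.Lopen(1/7, 8/3), {7/36, 5/3})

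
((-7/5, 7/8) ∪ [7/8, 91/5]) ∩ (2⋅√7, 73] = (2⋅√7, 91/5]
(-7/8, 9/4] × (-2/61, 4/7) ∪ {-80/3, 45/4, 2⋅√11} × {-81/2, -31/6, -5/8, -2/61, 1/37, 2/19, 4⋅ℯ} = ((-7/8, 9/4] × (-2/61, 4/7)) ∪ ({-80/3, 45/4, 2⋅√11} × {-81/2, -31/6, -5/8, -2/61, 1/37, 2/19, 4⋅ℯ})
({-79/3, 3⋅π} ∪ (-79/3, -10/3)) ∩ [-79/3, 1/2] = [-79/3, -10/3)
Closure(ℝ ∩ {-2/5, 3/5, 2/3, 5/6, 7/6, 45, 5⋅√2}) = {-2/5, 3/5, 2/3, 5/6, 7/6, 45, 5⋅√2}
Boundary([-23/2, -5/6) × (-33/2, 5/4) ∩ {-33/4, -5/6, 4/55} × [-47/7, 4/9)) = {-33/4} × [-47/7, 4/9]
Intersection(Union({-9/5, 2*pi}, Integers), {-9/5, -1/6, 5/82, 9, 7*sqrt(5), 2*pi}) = {-9/5, 9, 2*pi}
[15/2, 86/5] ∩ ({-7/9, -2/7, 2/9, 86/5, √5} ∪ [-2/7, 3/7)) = {86/5}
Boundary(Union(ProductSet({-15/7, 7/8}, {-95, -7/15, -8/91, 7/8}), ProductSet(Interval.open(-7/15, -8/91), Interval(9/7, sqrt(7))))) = Union(ProductSet({-15/7, 7/8}, {-95, -7/15, -8/91, 7/8}), ProductSet({-7/15, -8/91}, Interval(9/7, sqrt(7))), ProductSet(Interval(-7/15, -8/91), {9/7, sqrt(7)}))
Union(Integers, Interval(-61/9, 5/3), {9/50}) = Union(Integers, Interval(-61/9, 5/3))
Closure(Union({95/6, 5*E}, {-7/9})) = {-7/9, 95/6, 5*E}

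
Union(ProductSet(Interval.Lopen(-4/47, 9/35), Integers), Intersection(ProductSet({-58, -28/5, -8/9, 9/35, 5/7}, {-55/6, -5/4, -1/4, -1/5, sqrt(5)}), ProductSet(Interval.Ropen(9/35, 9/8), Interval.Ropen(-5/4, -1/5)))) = Union(ProductSet({9/35, 5/7}, {-5/4, -1/4}), ProductSet(Interval.Lopen(-4/47, 9/35), Integers))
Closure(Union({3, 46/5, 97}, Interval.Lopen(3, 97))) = Interval(3, 97)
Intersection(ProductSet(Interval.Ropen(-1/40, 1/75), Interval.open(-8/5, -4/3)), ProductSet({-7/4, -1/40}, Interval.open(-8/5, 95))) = ProductSet({-1/40}, Interval.open(-8/5, -4/3))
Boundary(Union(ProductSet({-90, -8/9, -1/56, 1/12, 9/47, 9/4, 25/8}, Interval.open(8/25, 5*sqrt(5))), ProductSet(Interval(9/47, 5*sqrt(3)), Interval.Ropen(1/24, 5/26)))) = Union(ProductSet({9/47, 5*sqrt(3)}, Interval(1/24, 5/26)), ProductSet({-90, -8/9, -1/56, 1/12, 9/47, 9/4, 25/8}, Interval(8/25, 5*sqrt(5))), ProductSet(Interval(9/47, 5*sqrt(3)), {1/24, 5/26}))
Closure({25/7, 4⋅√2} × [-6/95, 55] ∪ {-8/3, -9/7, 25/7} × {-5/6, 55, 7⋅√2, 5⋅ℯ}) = ({25/7, 4⋅√2} × [-6/95, 55]) ∪ ({-8/3, -9/7, 25/7} × {-5/6, 55, 7⋅√2, 5⋅ℯ})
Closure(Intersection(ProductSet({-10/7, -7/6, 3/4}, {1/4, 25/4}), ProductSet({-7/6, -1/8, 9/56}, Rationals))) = ProductSet({-7/6}, {1/4, 25/4})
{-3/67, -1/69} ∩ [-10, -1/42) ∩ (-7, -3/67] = {-3/67}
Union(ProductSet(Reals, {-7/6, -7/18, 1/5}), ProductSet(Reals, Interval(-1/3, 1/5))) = ProductSet(Reals, Union({-7/6, -7/18}, Interval(-1/3, 1/5)))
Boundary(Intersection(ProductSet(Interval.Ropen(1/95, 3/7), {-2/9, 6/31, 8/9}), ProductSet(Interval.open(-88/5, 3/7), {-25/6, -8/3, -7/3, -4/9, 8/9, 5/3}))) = ProductSet(Interval(1/95, 3/7), {8/9})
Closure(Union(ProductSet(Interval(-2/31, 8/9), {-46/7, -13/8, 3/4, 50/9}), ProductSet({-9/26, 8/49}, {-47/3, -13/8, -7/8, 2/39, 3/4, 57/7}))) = Union(ProductSet({-9/26, 8/49}, {-47/3, -13/8, -7/8, 2/39, 3/4, 57/7}), ProductSet(Interval(-2/31, 8/9), {-46/7, -13/8, 3/4, 50/9}))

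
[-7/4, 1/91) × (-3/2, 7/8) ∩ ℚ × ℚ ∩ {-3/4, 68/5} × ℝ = {-3/4} × (ℚ ∩ (-3/2, 7/8))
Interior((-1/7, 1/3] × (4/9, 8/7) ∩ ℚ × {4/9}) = ∅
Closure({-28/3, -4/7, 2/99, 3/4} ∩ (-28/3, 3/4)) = {-4/7, 2/99}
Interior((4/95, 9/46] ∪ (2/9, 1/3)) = (4/95, 9/46) ∪ (2/9, 1/3)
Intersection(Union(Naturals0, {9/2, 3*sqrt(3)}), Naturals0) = Naturals0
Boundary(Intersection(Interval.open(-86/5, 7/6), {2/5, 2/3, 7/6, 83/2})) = {2/5, 2/3}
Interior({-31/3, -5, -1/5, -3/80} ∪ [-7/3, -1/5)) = (-7/3, -1/5)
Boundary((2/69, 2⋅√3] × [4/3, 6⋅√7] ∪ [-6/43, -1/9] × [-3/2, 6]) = ({-6/43, -1/9} × [-3/2, 6]) ∪ ([-6/43, -1/9] × {-3/2, 6}) ∪ ({2/69, 2⋅√3} × [4/3, 6⋅√7]) ∪ ([2/69, 2⋅√3] × {4/3, 6⋅√7})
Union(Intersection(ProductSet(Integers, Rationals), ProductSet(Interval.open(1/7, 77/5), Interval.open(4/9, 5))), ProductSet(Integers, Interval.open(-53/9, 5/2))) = Union(ProductSet(Integers, Interval.open(-53/9, 5/2)), ProductSet(Range(1, 16, 1), Intersection(Interval.open(4/9, 5), Rationals)))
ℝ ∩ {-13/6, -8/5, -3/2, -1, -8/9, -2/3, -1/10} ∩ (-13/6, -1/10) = {-8/5, -3/2, -1, -8/9, -2/3}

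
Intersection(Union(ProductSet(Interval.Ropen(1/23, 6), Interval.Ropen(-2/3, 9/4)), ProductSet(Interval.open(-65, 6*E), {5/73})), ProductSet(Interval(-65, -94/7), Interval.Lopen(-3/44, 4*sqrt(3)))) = ProductSet(Interval.Lopen(-65, -94/7), {5/73})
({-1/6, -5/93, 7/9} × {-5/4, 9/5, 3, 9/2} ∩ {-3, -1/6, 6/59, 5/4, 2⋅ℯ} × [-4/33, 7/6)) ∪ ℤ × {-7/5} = ℤ × {-7/5}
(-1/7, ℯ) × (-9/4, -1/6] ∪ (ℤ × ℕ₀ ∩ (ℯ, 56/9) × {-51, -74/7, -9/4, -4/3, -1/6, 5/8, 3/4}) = (-1/7, ℯ) × (-9/4, -1/6]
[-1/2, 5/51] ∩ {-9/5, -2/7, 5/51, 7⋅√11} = {-2/7, 5/51}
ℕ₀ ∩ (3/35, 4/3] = {1}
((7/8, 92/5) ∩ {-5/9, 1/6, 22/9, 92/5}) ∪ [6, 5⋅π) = {22/9} ∪ [6, 5⋅π)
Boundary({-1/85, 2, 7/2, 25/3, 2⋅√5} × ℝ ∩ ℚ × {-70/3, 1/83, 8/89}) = {-1/85, 2, 7/2, 25/3} × {-70/3, 1/83, 8/89}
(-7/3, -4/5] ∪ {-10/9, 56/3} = (-7/3, -4/5] ∪ {56/3}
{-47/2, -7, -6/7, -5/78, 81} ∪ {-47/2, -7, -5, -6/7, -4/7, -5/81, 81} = {-47/2, -7, -5, -6/7, -4/7, -5/78, -5/81, 81}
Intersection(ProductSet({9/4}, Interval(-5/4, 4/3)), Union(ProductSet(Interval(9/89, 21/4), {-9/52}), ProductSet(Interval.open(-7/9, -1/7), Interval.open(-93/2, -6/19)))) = ProductSet({9/4}, {-9/52})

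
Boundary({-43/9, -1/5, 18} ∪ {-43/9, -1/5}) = {-43/9, -1/5, 18}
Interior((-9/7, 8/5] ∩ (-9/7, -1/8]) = (-9/7, -1/8)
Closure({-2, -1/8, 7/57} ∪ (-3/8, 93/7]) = {-2} ∪ [-3/8, 93/7]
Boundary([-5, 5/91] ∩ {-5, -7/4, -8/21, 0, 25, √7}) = {-5, -7/4, -8/21, 0}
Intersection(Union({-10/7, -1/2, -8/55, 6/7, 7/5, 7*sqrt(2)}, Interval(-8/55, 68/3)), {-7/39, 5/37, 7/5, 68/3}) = {5/37, 7/5, 68/3}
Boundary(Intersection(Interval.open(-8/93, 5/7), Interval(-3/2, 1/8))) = {-8/93, 1/8}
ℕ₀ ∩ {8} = {8}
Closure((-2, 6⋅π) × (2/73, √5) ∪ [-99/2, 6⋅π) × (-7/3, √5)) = ({-99/2, 6⋅π} × [-7/3, √5]) ∪ ([-99/2, 6⋅π] × {-7/3, √5}) ∪ ([-99/2, 6⋅π) × (-7/3, √5))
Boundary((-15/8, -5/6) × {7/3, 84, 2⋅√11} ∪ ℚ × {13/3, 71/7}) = (ℝ × {13/3, 71/7}) ∪ ([-15/8, -5/6] × {7/3, 84, 2⋅√11})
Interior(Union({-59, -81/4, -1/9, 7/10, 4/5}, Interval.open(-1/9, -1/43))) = Interval.open(-1/9, -1/43)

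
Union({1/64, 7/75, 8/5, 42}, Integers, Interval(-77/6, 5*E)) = Union(Integers, Interval(-77/6, 5*E))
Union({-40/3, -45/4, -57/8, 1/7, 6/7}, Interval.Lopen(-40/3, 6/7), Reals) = Interval(-oo, oo)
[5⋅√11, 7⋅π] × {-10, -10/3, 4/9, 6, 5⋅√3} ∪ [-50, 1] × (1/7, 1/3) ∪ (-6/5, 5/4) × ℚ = ((-6/5, 5/4) × ℚ) ∪ ([-50, 1] × (1/7, 1/3)) ∪ ([5⋅√11, 7⋅π] × {-10, -10/3, 4/9, 6, 5⋅√3})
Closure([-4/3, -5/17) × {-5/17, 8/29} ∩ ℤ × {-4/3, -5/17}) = {-1} × {-5/17}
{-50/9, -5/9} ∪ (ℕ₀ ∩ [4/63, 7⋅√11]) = {-50/9, -5/9} ∪ {1, 2, …, 23}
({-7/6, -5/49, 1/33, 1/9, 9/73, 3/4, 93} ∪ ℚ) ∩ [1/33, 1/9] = ℚ ∩ [1/33, 1/9]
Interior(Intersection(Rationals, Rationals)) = EmptySet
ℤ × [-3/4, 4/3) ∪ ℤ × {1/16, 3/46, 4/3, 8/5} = ℤ × ([-3/4, 4/3] ∪ {8/5})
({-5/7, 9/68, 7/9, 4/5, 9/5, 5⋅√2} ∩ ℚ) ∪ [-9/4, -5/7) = [-9/4, -5/7] ∪ {9/68, 7/9, 4/5, 9/5}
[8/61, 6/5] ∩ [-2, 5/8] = [8/61, 5/8]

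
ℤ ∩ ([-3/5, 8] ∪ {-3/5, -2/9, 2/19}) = {0, 1, …, 8}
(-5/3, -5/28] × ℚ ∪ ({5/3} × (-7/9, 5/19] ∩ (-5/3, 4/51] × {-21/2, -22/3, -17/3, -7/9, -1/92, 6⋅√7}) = (-5/3, -5/28] × ℚ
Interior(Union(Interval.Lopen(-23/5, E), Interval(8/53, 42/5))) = Interval.open(-23/5, 42/5)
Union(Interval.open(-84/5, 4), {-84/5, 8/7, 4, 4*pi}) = Union({4*pi}, Interval(-84/5, 4))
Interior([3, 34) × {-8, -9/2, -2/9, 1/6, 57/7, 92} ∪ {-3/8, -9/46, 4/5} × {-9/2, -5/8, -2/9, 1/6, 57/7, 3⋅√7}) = ∅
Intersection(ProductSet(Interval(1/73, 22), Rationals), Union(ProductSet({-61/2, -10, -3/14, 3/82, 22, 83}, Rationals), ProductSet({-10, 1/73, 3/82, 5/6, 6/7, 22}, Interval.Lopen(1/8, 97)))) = Union(ProductSet({3/82, 22}, Rationals), ProductSet({1/73, 3/82, 5/6, 6/7, 22}, Intersection(Interval.Lopen(1/8, 97), Rationals)))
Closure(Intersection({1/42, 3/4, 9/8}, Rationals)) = {1/42, 3/4, 9/8}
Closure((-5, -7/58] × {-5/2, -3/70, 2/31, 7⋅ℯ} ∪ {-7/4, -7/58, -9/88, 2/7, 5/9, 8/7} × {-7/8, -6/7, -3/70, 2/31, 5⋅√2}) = ([-5, -7/58] × {-5/2, -3/70, 2/31, 7⋅ℯ}) ∪ ({-7/4, -7/58, -9/88, 2/7, 5/9, 8/7} × {-7/8, -6/7, -3/70, 2/31, 5⋅√2})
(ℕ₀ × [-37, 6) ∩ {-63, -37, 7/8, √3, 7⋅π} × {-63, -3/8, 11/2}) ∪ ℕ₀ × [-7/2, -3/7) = ℕ₀ × [-7/2, -3/7)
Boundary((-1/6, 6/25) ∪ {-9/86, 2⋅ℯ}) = {-1/6, 6/25, 2⋅ℯ}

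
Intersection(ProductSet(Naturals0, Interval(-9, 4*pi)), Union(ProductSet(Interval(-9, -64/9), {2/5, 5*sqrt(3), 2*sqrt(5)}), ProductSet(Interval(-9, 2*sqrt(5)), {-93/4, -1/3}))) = ProductSet(Range(0, 5, 1), {-1/3})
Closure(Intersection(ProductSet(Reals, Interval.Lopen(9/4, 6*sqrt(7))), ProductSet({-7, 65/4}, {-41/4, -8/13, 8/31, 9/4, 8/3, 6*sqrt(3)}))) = ProductSet({-7, 65/4}, {8/3, 6*sqrt(3)})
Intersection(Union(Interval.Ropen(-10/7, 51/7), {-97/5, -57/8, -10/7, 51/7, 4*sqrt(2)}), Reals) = Union({-97/5, -57/8}, Interval(-10/7, 51/7))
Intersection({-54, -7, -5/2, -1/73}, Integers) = {-54, -7}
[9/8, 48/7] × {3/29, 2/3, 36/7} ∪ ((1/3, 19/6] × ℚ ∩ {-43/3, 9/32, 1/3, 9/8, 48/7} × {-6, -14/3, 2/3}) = ({9/8} × {-6, -14/3, 2/3}) ∪ ([9/8, 48/7] × {3/29, 2/3, 36/7})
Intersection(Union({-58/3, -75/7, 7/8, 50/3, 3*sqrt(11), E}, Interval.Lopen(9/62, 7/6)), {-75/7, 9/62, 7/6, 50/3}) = {-75/7, 7/6, 50/3}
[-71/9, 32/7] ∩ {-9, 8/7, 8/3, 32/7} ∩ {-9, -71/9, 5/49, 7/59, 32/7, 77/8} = {32/7}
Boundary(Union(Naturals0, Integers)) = Integers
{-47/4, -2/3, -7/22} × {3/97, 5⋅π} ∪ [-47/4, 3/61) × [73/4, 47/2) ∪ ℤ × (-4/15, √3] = (ℤ × (-4/15, √3]) ∪ ({-47/4, -2/3, -7/22} × {3/97, 5⋅π}) ∪ ([-47/4, 3/61) × [73/4, 47/2))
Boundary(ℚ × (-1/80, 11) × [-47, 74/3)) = ℝ × [-1/80, 11] × [-47, 74/3]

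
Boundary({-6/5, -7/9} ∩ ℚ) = {-6/5, -7/9}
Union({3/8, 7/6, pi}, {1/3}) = {1/3, 3/8, 7/6, pi}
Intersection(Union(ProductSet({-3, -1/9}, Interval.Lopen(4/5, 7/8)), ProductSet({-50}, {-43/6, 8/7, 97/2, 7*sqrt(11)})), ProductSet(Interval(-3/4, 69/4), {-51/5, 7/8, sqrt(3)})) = ProductSet({-1/9}, {7/8})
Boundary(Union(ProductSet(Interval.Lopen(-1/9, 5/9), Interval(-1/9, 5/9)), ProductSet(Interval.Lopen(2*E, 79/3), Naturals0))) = Union(ProductSet({-1/9, 5/9}, Interval(-1/9, 5/9)), ProductSet(Interval(-1/9, 5/9), {-1/9, 5/9}), ProductSet(Interval(2*E, 79/3), Naturals0))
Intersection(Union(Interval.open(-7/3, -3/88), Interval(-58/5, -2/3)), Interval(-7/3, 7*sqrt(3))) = Interval.Ropen(-7/3, -3/88)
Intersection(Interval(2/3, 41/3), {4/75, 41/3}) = {41/3}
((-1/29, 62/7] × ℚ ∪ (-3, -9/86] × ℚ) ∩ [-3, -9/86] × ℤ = (-3, -9/86] × ℤ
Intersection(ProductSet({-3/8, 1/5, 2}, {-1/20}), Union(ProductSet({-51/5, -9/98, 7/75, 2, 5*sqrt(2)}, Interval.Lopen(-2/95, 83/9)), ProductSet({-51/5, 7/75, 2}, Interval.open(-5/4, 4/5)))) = ProductSet({2}, {-1/20})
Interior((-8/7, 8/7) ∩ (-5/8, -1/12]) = (-5/8, -1/12)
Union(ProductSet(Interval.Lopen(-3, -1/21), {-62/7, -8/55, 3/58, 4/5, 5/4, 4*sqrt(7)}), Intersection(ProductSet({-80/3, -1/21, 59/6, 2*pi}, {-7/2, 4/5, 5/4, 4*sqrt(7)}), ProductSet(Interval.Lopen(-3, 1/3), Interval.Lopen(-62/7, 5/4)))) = Union(ProductSet({-1/21}, {-7/2, 4/5, 5/4}), ProductSet(Interval.Lopen(-3, -1/21), {-62/7, -8/55, 3/58, 4/5, 5/4, 4*sqrt(7)}))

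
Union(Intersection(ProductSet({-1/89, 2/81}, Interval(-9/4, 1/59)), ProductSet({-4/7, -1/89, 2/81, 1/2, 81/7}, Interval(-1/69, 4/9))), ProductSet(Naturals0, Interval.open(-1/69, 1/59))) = Union(ProductSet({-1/89, 2/81}, Interval(-1/69, 1/59)), ProductSet(Naturals0, Interval.open(-1/69, 1/59)))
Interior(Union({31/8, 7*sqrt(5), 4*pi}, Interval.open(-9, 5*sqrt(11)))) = Interval.open(-9, 5*sqrt(11))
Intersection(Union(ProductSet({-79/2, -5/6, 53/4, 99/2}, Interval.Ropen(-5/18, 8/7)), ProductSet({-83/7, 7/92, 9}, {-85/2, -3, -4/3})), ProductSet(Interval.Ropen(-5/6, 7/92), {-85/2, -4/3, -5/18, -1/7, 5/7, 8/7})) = ProductSet({-5/6}, {-5/18, -1/7, 5/7})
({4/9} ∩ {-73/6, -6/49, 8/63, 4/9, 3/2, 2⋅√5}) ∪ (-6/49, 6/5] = (-6/49, 6/5]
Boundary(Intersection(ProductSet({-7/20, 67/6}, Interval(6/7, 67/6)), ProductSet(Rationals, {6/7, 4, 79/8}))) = ProductSet({-7/20, 67/6}, {6/7, 4, 79/8})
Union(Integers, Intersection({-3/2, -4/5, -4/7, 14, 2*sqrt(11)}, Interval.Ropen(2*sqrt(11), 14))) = Union({2*sqrt(11)}, Integers)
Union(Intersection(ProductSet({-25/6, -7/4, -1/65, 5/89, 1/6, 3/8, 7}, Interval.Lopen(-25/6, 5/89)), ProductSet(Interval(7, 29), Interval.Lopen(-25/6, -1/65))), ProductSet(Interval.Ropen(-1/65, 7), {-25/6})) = Union(ProductSet({7}, Interval.Lopen(-25/6, -1/65)), ProductSet(Interval.Ropen(-1/65, 7), {-25/6}))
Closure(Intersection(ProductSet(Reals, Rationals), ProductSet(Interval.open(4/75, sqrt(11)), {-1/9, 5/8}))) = ProductSet(Interval(4/75, sqrt(11)), {-1/9, 5/8})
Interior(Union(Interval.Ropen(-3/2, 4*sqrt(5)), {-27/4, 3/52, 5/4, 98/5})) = Interval.open(-3/2, 4*sqrt(5))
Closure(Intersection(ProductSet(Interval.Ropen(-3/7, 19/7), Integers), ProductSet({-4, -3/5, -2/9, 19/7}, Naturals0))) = ProductSet({-2/9}, Naturals0)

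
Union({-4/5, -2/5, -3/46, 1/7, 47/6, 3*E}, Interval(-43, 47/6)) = Union({3*E}, Interval(-43, 47/6))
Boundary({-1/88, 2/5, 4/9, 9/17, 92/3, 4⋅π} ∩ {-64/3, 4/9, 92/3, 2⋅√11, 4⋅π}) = {4/9, 92/3, 4⋅π}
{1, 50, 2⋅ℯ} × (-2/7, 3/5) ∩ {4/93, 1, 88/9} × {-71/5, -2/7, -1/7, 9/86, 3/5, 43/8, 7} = {1} × {-1/7, 9/86}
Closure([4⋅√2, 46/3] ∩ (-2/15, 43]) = [4⋅√2, 46/3]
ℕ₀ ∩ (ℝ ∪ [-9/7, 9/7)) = ℕ₀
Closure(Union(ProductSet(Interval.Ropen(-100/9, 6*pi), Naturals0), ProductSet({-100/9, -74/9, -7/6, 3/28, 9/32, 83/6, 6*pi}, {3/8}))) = Union(ProductSet({-100/9, -74/9, -7/6, 3/28, 9/32, 83/6, 6*pi}, {3/8}), ProductSet(Interval(-100/9, 6*pi), Naturals0))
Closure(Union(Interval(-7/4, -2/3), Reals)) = Interval(-oo, oo)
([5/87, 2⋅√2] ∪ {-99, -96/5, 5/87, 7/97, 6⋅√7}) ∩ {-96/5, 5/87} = {-96/5, 5/87}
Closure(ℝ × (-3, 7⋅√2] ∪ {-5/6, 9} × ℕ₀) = (ℝ × [-3, 7⋅√2]) ∪ ({-5/6, 9} × (ℕ₀ ∪ (ℕ₀ \ (-3, 7⋅√2))))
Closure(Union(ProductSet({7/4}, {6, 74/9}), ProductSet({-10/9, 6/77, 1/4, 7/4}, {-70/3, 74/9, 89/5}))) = Union(ProductSet({7/4}, {6, 74/9}), ProductSet({-10/9, 6/77, 1/4, 7/4}, {-70/3, 74/9, 89/5}))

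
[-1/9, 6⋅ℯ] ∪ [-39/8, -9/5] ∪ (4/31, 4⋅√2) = [-39/8, -9/5] ∪ [-1/9, 6⋅ℯ]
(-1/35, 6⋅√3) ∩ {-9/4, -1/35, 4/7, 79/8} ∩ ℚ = {4/7, 79/8}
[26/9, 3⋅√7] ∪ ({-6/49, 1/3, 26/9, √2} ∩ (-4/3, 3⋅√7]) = {-6/49, 1/3, √2} ∪ [26/9, 3⋅√7]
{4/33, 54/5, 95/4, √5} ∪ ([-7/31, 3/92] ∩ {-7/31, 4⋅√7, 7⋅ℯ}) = {-7/31, 4/33, 54/5, 95/4, √5}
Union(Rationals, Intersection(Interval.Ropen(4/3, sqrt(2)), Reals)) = Union(Interval.Ropen(4/3, sqrt(2)), Rationals)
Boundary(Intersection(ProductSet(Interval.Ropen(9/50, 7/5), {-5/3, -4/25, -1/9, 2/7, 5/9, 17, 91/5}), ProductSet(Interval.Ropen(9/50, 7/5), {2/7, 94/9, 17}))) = ProductSet(Interval(9/50, 7/5), {2/7, 17})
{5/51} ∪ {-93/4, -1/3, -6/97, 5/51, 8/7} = {-93/4, -1/3, -6/97, 5/51, 8/7}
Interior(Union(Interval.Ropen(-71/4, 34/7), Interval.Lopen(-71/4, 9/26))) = Interval.open(-71/4, 34/7)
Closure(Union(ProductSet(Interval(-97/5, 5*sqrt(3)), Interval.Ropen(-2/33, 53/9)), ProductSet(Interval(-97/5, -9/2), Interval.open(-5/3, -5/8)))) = Union(ProductSet(Interval(-97/5, -9/2), Interval(-5/3, -5/8)), ProductSet(Interval(-97/5, 5*sqrt(3)), Interval(-2/33, 53/9)))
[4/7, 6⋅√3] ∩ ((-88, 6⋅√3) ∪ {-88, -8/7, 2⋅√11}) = [4/7, 6⋅√3)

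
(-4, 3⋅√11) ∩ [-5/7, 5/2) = [-5/7, 5/2)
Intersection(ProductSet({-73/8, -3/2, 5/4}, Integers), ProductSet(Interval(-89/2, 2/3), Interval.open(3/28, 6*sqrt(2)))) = ProductSet({-73/8, -3/2}, Range(1, 9, 1))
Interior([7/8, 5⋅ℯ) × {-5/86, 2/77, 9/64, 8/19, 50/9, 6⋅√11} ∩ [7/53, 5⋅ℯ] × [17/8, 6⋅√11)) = ∅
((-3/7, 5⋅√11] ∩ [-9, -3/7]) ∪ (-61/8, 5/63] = (-61/8, 5/63]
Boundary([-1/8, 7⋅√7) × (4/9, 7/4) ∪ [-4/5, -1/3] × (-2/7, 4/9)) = ({-4/5, -1/3} × [-2/7, 4/9]) ∪ ([-4/5, -1/3] × {-2/7, 4/9}) ∪ ({-1/8, 7⋅√7} × [4/9, 7/4]) ∪ ([-1/8, 7⋅√7] × {4/9, 7/4})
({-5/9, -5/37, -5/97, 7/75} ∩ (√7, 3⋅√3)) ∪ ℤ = ℤ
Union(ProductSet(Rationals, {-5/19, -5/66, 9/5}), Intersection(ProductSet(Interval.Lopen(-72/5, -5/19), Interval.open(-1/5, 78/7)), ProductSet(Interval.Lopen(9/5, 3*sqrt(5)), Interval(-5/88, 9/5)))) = ProductSet(Rationals, {-5/19, -5/66, 9/5})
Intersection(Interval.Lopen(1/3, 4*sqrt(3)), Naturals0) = Range(1, 7, 1)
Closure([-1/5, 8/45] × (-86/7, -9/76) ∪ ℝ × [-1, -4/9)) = (ℝ × [-1, -4/9)) ∪ ([-1/5, 8/45] × [-86/7, -9/76]) ∪ (((-∞, -1/5] ∪ [8/45, ∞)) × {-1, -4/9})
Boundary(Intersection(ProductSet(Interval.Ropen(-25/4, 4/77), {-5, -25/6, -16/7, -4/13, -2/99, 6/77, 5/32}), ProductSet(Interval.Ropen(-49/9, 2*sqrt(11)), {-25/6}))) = ProductSet(Interval(-49/9, 4/77), {-25/6})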